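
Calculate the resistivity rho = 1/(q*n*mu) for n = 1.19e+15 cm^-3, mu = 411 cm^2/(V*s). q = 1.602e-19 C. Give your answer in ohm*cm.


Step 1: sigma = q * n * mu = 1.602e-19 * 1.19e+15 * 411 = 7.83522e-02 S/cm
Step 2: rho = 1 / sigma = 1 / 7.83522e-02 = 12.76 ohm*cm

12.76


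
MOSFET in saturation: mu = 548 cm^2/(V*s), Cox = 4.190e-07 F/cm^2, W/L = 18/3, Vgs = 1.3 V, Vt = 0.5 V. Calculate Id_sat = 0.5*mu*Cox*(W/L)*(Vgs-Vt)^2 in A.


Step 1: Overdrive voltage Vov = Vgs - Vt = 1.3 - 0.5 = 0.8 V
Step 2: W/L = 18/3 = 6
Step 3: Id = 0.5 * 548 * 4.190e-07 * 6 * 0.8^2
Step 4: Id = 4.41e-04 A

4.41e-04


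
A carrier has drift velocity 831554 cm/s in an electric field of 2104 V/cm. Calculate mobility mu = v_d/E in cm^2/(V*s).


Step 1: mu = v_d / E
Step 2: mu = 831554 / 2104
Step 3: mu = 395.23 cm^2/(V*s)

395.23


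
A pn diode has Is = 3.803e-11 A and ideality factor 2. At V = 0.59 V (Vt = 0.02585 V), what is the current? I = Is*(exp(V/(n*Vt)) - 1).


Step 1: V/(n*Vt) = 0.59/(2*0.02585) = 11.4120
Step 2: exp(11.4120) = 9.0400e+04
Step 3: I = 3.803e-11 * (9.0400e+04 - 1) = 3.44e-06 A

3.44e-06


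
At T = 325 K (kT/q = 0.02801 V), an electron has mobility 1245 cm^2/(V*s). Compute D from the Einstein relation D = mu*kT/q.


Step 1: D = mu * (kT/q)
Step 2: D = 1245 * 0.02801
Step 3: D = 34.87 cm^2/s

34.87


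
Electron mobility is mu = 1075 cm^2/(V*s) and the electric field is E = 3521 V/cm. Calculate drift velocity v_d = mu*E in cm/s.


Step 1: v_d = mu * E
Step 2: v_d = 1075 * 3521 = 3785075
Step 3: v_d = 3.79e+06 cm/s

3.79e+06


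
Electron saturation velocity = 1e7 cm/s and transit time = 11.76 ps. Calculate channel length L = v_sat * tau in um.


Step 1: tau in seconds = 11.76 ps * 1e-12 = 1.1760e-11 s
Step 2: L = v_sat * tau = 1e7 * 1.1760e-11 = 1.1760e-04 cm
Step 3: L in um = 1.1760e-04 * 1e4 = 1.176 um

1.176


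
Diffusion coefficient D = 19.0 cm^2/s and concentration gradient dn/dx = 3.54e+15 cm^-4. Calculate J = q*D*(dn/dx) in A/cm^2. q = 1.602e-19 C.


Step 1: J = q * D * (dn/dx)
Step 2: J = 1.602e-19 * 19.0 * 3.54e+15
Step 3: J = 1.08e-02 A/cm^2

1.08e-02


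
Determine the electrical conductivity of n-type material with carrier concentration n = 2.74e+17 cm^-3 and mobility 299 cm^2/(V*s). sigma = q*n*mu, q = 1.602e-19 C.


Step 1: sigma = q * n * mu
Step 2: sigma = 1.602e-19 * 2.74e+17 * 299
Step 3: sigma = 1.312e+01 S/cm

1.312e+01


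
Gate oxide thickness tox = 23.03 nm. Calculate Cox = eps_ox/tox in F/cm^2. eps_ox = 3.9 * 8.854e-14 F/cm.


Step 1: eps_ox = 3.9 * 8.854e-14 = 3.45306e-13 F/cm
Step 2: tox in cm = 23.03 nm * 1e-7 = 2.3030e-06 cm
Step 3: Cox = 3.45306e-13 / 2.3030e-06 = 1.50e-07 F/cm^2

1.50e-07


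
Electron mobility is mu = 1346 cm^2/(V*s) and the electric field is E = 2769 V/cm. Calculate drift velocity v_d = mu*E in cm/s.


Step 1: v_d = mu * E
Step 2: v_d = 1346 * 2769 = 3727074
Step 3: v_d = 3.73e+06 cm/s

3.73e+06


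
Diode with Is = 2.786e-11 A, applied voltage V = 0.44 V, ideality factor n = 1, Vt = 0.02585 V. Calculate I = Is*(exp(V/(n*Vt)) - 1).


Step 1: V/(n*Vt) = 0.44/(1*0.02585) = 17.0213
Step 2: exp(17.0213) = 2.4675e+07
Step 3: I = 2.786e-11 * (2.4675e+07 - 1) = 6.87e-04 A

6.87e-04


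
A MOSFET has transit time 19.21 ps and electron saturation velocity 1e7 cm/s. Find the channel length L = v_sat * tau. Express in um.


Step 1: tau in seconds = 19.21 ps * 1e-12 = 1.9210e-11 s
Step 2: L = v_sat * tau = 1e7 * 1.9210e-11 = 1.9210e-04 cm
Step 3: L in um = 1.9210e-04 * 1e4 = 1.921 um

1.921


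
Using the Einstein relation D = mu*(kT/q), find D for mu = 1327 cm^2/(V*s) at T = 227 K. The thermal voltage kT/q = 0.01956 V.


Step 1: D = mu * (kT/q)
Step 2: D = 1327 * 0.01956
Step 3: D = 25.96 cm^2/s

25.96


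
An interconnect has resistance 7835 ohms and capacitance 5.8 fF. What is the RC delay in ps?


Step 1: tau = R * C
Step 2: tau = 7835 * 5.8 fF = 7835 * 5.8e-15 F
Step 3: tau = 4.5443e-11 s = 45.443 ps

45.443


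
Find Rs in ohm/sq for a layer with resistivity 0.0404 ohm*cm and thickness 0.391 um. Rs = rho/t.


Step 1: Convert thickness to cm: t = 0.391 um = 3.9100e-05 cm
Step 2: Rs = rho / t = 0.0404 / 3.9100e-05
Step 3: Rs = 1033.2 ohm/sq

1033.2


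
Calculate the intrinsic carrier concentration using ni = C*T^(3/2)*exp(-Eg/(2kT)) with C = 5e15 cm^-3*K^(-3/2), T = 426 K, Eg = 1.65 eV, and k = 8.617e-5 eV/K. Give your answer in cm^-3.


Step 1: Compute kT = 8.617e-5 * 426 = 0.03670842 eV
Step 2: Exponent = -Eg/(2kT) = -1.65/(2*0.03670842) = -22.47441
Step 3: T^(3/2) = 426^1.5 = 8792.54
Step 4: ni = 5e15 * 8792.54 * exp(-22.47441) = 7.63e+09 cm^-3

7.63e+09


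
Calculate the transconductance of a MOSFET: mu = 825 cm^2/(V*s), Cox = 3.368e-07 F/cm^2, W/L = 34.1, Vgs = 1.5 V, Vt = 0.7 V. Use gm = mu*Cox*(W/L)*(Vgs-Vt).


Step 1: Vov = Vgs - Vt = 1.5 - 0.7 = 0.8 V
Step 2: gm = mu * Cox * (W/L) * Vov
Step 3: gm = 825 * 3.368e-07 * 34.1 * 0.8 = 7.58e-03 S

7.58e-03


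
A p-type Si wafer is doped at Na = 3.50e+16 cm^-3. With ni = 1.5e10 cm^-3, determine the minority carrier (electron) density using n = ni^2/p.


Step 1: Majority hole concentration p ≈ Na = 3.50e+16 cm^-3
Step 2: n = ni^2 / Na = (1.5e10)^2 / 3.50e+16
Step 3: n = 6.43e+03 cm^-3

6.43e+03


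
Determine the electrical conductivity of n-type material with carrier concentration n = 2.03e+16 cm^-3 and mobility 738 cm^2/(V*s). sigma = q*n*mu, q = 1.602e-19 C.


Step 1: sigma = q * n * mu
Step 2: sigma = 1.602e-19 * 2.03e+16 * 738
Step 3: sigma = 2.400e+00 S/cm

2.400e+00


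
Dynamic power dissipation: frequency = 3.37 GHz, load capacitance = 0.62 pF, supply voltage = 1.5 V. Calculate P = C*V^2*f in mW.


Step 1: V^2 = 1.5^2 = 2.25 V^2
Step 2: P = C*V^2*f = 0.62e-12 F * 2.25 * 3.37e9 Hz
Step 3: P = 4.70115e-03 W
Step 4: P = 4.701 mW

4.701


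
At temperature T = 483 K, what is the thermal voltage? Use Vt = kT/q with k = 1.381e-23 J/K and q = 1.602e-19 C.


Step 1: kT = 1.381e-23 * 483 = 6.67023e-21 J
Step 2: Vt = kT/q = 6.67023e-21 / 1.602e-19
Step 3: Vt = 0.04164 V

0.04164


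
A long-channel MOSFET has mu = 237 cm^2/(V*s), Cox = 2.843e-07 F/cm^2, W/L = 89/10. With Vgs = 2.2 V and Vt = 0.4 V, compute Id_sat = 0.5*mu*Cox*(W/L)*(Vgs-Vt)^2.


Step 1: Overdrive voltage Vov = Vgs - Vt = 2.2 - 0.4 = 1.8 V
Step 2: W/L = 89/10 = 8.9
Step 3: Id = 0.5 * 237 * 2.843e-07 * 8.9 * 1.8^2
Step 4: Id = 9.71e-04 A

9.71e-04


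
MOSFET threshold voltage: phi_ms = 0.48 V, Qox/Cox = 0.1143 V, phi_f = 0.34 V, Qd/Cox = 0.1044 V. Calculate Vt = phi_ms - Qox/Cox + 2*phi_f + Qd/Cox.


Step 1: Vt = phi_ms - Qox/Cox + 2*phi_f + Qd/Cox
Step 2: Vt = 0.48 - 0.1143 + 2*0.34 + 0.1044
Step 3: Vt = 0.48 - 0.1143 + 0.68 + 0.1044
Step 4: Vt = 1.1501 V

1.1501


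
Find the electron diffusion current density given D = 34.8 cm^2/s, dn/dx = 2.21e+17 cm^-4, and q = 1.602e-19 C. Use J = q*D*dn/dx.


Step 1: J = q * D * (dn/dx)
Step 2: J = 1.602e-19 * 34.8 * 2.21e+17
Step 3: J = 1.23e+00 A/cm^2

1.23e+00


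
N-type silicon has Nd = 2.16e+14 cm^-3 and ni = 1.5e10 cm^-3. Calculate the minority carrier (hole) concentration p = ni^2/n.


Step 1: Since Nd >> ni, n ≈ Nd = 2.16e+14 cm^-3
Step 2: p = ni^2 / n = (1.5e10)^2 / 2.16e+14
Step 3: p = 2.25e20 / 2.16e+14 = 1.04e+06 cm^-3

1.04e+06


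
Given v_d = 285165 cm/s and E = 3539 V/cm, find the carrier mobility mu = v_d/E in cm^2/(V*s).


Step 1: mu = v_d / E
Step 2: mu = 285165 / 3539
Step 3: mu = 80.58 cm^2/(V*s)

80.58


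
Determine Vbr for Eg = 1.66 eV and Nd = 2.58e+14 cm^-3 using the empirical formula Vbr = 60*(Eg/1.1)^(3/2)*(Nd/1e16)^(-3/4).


Step 1: Eg/1.1 = 1.66/1.1 = 1.509091
Step 2: (Eg/1.1)^1.5 = 1.509091^1.5 = 1.853844
Step 3: (Nd/1e16)^(-0.75) = (0.0258)^(-0.75) = 15.534069
Step 4: Vbr = 60 * 1.853844 * 15.534069 = 1727.9 V

1727.9


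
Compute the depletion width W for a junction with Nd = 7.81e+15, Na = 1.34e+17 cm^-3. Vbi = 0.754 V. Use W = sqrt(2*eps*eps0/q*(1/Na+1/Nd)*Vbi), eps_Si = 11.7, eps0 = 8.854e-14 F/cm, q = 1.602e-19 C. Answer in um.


Step 1: 1/Na + 1/Nd = 1/1.34e+17 + 1/7.81e+15 = 1.35504e-16
Step 2: 2*eps*eps0/q = 2*11.7*8.854e-14/1.602e-19 = 1.293281e+07
Step 3: W^2 = 1.293281e+07 * 1.35504e-16 * 0.754 = 1.32135e-09
Step 4: W = sqrt(1.32135e-09) = 3.635e-05 cm = 0.3635 um

0.3635


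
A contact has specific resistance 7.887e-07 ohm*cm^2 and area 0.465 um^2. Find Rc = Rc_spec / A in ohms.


Step 1: Convert area to cm^2: 0.465 um^2 = 4.6500e-09 cm^2
Step 2: Rc = Rc_spec / A = 7.887e-07 / 4.6500e-09
Step 3: Rc = 1.70e+02 ohms

1.70e+02


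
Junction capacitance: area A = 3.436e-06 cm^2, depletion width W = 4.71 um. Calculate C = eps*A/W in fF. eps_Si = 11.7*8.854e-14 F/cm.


Step 1: eps_Si = 11.7 * 8.854e-14 = 1.035918e-12 F/cm
Step 2: W in cm = 4.71 * 1e-4 = 4.71e-04 cm
Step 3: C = 1.035918e-12 * 3.436e-06 / 4.71e-04 = 7.557143e-15 F
Step 4: C = 7.56 fF

7.56


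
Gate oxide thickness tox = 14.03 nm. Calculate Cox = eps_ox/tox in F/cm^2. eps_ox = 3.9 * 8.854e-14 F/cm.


Step 1: eps_ox = 3.9 * 8.854e-14 = 3.45306e-13 F/cm
Step 2: tox in cm = 14.03 nm * 1e-7 = 1.4030e-06 cm
Step 3: Cox = 3.45306e-13 / 1.4030e-06 = 2.46e-07 F/cm^2

2.46e-07


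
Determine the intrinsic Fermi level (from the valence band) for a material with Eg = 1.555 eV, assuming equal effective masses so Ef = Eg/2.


Step 1: For an intrinsic semiconductor, the Fermi level sits at midgap.
Step 2: Ef = Eg / 2 = 1.555 / 2 = 0.7775 eV

0.7775


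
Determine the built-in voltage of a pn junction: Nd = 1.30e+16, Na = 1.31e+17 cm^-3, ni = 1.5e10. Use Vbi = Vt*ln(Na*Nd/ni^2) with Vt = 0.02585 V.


Step 1: Compute Na*Nd/ni^2 = 1.31e+17 * 1.30e+16 / (1.5e10)^2 = 7.5689e+12
Step 2: ln(7.5689e+12) = 29.6551
Step 3: Vbi = 0.02585 * 29.6551 = 0.767 V

0.767


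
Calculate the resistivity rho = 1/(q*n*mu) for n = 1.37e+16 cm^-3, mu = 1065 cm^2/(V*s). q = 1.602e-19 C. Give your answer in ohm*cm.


Step 1: sigma = q * n * mu = 1.602e-19 * 1.37e+16 * 1065 = 2.33740e+00 S/cm
Step 2: rho = 1 / sigma = 1 / 2.33740e+00 = 0.4278 ohm*cm

0.4278


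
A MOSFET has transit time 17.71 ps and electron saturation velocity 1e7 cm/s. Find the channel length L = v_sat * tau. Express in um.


Step 1: tau in seconds = 17.71 ps * 1e-12 = 1.7710e-11 s
Step 2: L = v_sat * tau = 1e7 * 1.7710e-11 = 1.7710e-04 cm
Step 3: L in um = 1.7710e-04 * 1e4 = 1.771 um

1.771


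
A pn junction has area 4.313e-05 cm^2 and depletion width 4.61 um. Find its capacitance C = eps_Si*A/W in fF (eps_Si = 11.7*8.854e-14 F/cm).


Step 1: eps_Si = 11.7 * 8.854e-14 = 1.035918e-12 F/cm
Step 2: W in cm = 4.61 * 1e-4 = 4.61e-04 cm
Step 3: C = 1.035918e-12 * 4.313e-05 / 4.61e-04 = 9.691788e-14 F
Step 4: C = 96.92 fF

96.92


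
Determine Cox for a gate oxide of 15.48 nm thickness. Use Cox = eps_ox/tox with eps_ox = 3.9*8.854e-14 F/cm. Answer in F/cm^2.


Step 1: eps_ox = 3.9 * 8.854e-14 = 3.45306e-13 F/cm
Step 2: tox in cm = 15.48 nm * 1e-7 = 1.5480e-06 cm
Step 3: Cox = 3.45306e-13 / 1.5480e-06 = 2.23e-07 F/cm^2

2.23e-07


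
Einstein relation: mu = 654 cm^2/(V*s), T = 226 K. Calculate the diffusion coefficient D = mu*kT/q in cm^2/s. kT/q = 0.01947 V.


Step 1: D = mu * (kT/q)
Step 2: D = 654 * 0.01947
Step 3: D = 12.73 cm^2/s

12.73


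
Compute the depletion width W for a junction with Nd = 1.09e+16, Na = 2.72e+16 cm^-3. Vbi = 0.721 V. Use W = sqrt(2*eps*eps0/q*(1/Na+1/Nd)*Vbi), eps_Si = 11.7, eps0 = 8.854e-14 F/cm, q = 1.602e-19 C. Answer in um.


Step 1: 1/Na + 1/Nd = 1/2.72e+16 + 1/1.09e+16 = 1.28508e-16
Step 2: 2*eps*eps0/q = 2*11.7*8.854e-14/1.602e-19 = 1.293281e+07
Step 3: W^2 = 1.293281e+07 * 1.28508e-16 * 0.721 = 1.19828e-09
Step 4: W = sqrt(1.19828e-09) = 3.462e-05 cm = 0.3462 um

0.3462


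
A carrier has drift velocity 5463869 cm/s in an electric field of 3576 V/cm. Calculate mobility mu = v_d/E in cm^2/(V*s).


Step 1: mu = v_d / E
Step 2: mu = 5463869 / 3576
Step 3: mu = 1527.93 cm^2/(V*s)

1527.93


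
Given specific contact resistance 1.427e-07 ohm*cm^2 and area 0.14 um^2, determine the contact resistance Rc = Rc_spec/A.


Step 1: Convert area to cm^2: 0.14 um^2 = 1.4000e-09 cm^2
Step 2: Rc = Rc_spec / A = 1.427e-07 / 1.4000e-09
Step 3: Rc = 1.02e+02 ohms

1.02e+02


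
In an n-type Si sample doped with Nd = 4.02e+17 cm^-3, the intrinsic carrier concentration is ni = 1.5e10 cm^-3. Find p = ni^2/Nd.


Step 1: Since Nd >> ni, n ≈ Nd = 4.02e+17 cm^-3
Step 2: p = ni^2 / n = (1.5e10)^2 / 4.02e+17
Step 3: p = 2.25e20 / 4.02e+17 = 5.60e+02 cm^-3

5.60e+02


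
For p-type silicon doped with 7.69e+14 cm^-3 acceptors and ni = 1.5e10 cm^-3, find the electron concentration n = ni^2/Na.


Step 1: Majority hole concentration p ≈ Na = 7.69e+14 cm^-3
Step 2: n = ni^2 / Na = (1.5e10)^2 / 7.69e+14
Step 3: n = 2.93e+05 cm^-3

2.93e+05


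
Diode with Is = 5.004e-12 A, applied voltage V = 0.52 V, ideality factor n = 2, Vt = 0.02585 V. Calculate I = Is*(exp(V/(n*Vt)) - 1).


Step 1: V/(n*Vt) = 0.52/(2*0.02585) = 10.0580
Step 2: exp(10.0580) = 2.3342e+04
Step 3: I = 5.004e-12 * (2.3342e+04 - 1) = 1.17e-07 A

1.17e-07


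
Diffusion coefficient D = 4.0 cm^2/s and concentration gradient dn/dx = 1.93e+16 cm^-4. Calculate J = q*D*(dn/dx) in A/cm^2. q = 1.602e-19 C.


Step 1: J = q * D * (dn/dx)
Step 2: J = 1.602e-19 * 4.0 * 1.93e+16
Step 3: J = 1.24e-02 A/cm^2

1.24e-02


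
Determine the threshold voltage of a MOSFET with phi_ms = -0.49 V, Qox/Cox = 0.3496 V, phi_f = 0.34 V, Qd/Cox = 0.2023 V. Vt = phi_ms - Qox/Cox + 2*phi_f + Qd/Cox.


Step 1: Vt = phi_ms - Qox/Cox + 2*phi_f + Qd/Cox
Step 2: Vt = -0.49 - 0.3496 + 2*0.34 + 0.2023
Step 3: Vt = -0.49 - 0.3496 + 0.68 + 0.2023
Step 4: Vt = 0.0427 V

0.0427


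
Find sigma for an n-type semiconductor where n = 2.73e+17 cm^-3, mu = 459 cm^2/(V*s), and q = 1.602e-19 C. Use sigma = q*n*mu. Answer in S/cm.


Step 1: sigma = q * n * mu
Step 2: sigma = 1.602e-19 * 2.73e+17 * 459
Step 3: sigma = 2.007e+01 S/cm

2.007e+01


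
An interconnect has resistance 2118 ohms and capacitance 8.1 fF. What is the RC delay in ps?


Step 1: tau = R * C
Step 2: tau = 2118 * 8.1 fF = 2118 * 8.1e-15 F
Step 3: tau = 1.71558e-11 s = 17.1558 ps

17.1558


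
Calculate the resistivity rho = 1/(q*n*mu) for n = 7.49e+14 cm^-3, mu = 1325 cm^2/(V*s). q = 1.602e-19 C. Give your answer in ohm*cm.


Step 1: sigma = q * n * mu = 1.602e-19 * 7.49e+14 * 1325 = 1.58986e-01 S/cm
Step 2: rho = 1 / sigma = 1 / 1.58986e-01 = 6.29 ohm*cm

6.29


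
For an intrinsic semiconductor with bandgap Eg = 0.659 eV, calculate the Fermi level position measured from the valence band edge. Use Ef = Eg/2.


Step 1: For an intrinsic semiconductor, the Fermi level sits at midgap.
Step 2: Ef = Eg / 2 = 0.659 / 2 = 0.3295 eV

0.3295


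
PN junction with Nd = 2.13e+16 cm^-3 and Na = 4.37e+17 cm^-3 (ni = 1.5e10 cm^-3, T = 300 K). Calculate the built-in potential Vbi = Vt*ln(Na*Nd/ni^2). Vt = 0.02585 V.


Step 1: Compute Na*Nd/ni^2 = 4.37e+17 * 2.13e+16 / (1.5e10)^2 = 4.1369e+13
Step 2: ln(4.1369e+13) = 31.3536
Step 3: Vbi = 0.02585 * 31.3536 = 0.81 V

0.81


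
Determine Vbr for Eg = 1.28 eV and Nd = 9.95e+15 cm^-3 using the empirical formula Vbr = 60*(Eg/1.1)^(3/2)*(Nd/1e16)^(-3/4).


Step 1: Eg/1.1 = 1.28/1.1 = 1.163636
Step 2: (Eg/1.1)^1.5 = 1.163636^1.5 = 1.255237
Step 3: (Nd/1e16)^(-0.75) = (0.995)^(-0.75) = 1.003766
Step 4: Vbr = 60 * 1.255237 * 1.003766 = 75.6 V

75.6


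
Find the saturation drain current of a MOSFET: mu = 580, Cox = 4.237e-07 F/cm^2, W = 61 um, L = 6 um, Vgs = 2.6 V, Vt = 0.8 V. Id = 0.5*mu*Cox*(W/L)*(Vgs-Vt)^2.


Step 1: Overdrive voltage Vov = Vgs - Vt = 2.6 - 0.8 = 1.8 V
Step 2: W/L = 61/6 = 10.1667
Step 3: Id = 0.5 * 580 * 4.237e-07 * 10.1667 * 1.8^2
Step 4: Id = 4.05e-03 A

4.05e-03


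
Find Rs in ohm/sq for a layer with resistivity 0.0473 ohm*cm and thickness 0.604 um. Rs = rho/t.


Step 1: Convert thickness to cm: t = 0.604 um = 6.0400e-05 cm
Step 2: Rs = rho / t = 0.0473 / 6.0400e-05
Step 3: Rs = 783.1 ohm/sq

783.1


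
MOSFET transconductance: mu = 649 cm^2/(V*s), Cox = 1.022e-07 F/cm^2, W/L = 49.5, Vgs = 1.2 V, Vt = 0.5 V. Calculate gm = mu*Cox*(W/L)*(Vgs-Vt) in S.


Step 1: Vov = Vgs - Vt = 1.2 - 0.5 = 0.7 V
Step 2: gm = mu * Cox * (W/L) * Vov
Step 3: gm = 649 * 1.022e-07 * 49.5 * 0.7 = 2.30e-03 S

2.30e-03


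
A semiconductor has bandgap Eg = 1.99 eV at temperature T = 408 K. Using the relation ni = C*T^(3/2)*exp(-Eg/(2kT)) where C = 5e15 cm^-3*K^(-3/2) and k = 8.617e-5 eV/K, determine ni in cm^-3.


Step 1: Compute kT = 8.617e-5 * 408 = 0.03515736 eV
Step 2: Exponent = -Eg/(2kT) = -1.99/(2*0.03515736) = -28.30133
Step 3: T^(3/2) = 408^1.5 = 8241.20
Step 4: ni = 5e15 * 8241.20 * exp(-28.30133) = 2.11e+07 cm^-3

2.11e+07


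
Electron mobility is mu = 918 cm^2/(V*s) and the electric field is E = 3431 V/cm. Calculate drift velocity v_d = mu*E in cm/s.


Step 1: v_d = mu * E
Step 2: v_d = 918 * 3431 = 3149658
Step 3: v_d = 3.15e+06 cm/s

3.15e+06


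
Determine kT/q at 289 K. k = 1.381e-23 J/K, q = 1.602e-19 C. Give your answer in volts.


Step 1: kT = 1.381e-23 * 289 = 3.99109e-21 J
Step 2: Vt = kT/q = 3.99109e-21 / 1.602e-19
Step 3: Vt = 0.02491 V

0.02491


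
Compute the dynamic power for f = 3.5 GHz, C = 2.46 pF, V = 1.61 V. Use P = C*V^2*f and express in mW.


Step 1: V^2 = 1.61^2 = 2.5921 V^2
Step 2: P = C*V^2*f = 2.46e-12 F * 2.5921 * 3.5e9 Hz
Step 3: P = 2.2317981e-02 W
Step 4: P = 22.318 mW

22.318


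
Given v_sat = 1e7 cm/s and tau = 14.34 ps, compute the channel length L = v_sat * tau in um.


Step 1: tau in seconds = 14.34 ps * 1e-12 = 1.4340e-11 s
Step 2: L = v_sat * tau = 1e7 * 1.4340e-11 = 1.4340e-04 cm
Step 3: L in um = 1.4340e-04 * 1e4 = 1.434 um

1.434


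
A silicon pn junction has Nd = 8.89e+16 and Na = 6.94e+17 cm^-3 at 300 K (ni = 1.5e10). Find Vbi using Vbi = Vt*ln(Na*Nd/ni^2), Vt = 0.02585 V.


Step 1: Compute Na*Nd/ni^2 = 6.94e+17 * 8.89e+16 / (1.5e10)^2 = 2.7421e+14
Step 2: ln(2.7421e+14) = 33.2449
Step 3: Vbi = 0.02585 * 33.2449 = 0.859 V

0.859


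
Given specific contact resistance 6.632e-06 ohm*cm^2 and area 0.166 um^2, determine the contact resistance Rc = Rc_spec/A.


Step 1: Convert area to cm^2: 0.166 um^2 = 1.6600e-09 cm^2
Step 2: Rc = Rc_spec / A = 6.632e-06 / 1.6600e-09
Step 3: Rc = 4.00e+03 ohms

4.00e+03


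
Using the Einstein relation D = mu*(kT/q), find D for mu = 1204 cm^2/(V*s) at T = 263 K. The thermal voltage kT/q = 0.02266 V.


Step 1: D = mu * (kT/q)
Step 2: D = 1204 * 0.02266
Step 3: D = 27.28 cm^2/s

27.28


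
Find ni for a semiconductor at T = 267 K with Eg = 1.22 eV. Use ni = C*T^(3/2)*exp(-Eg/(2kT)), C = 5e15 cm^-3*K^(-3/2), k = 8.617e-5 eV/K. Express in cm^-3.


Step 1: Compute kT = 8.617e-5 * 267 = 0.02300739 eV
Step 2: Exponent = -Eg/(2kT) = -1.22/(2*0.02300739) = -26.51322
Step 3: T^(3/2) = 267^1.5 = 4362.82
Step 4: ni = 5e15 * 4362.82 * exp(-26.51322) = 6.67e+07 cm^-3

6.67e+07


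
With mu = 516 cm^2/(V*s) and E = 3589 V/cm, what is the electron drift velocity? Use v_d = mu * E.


Step 1: v_d = mu * E
Step 2: v_d = 516 * 3589 = 1851924
Step 3: v_d = 1.85e+06 cm/s

1.85e+06


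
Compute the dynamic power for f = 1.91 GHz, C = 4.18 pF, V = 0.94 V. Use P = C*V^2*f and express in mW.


Step 1: V^2 = 0.94^2 = 0.8836 V^2
Step 2: P = C*V^2*f = 4.18e-12 F * 0.8836 * 1.91e9 Hz
Step 3: P = 7.05448568e-03 W
Step 4: P = 7.054 mW

7.054


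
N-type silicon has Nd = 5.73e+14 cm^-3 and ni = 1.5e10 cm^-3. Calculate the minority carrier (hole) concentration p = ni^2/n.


Step 1: Since Nd >> ni, n ≈ Nd = 5.73e+14 cm^-3
Step 2: p = ni^2 / n = (1.5e10)^2 / 5.73e+14
Step 3: p = 2.25e20 / 5.73e+14 = 3.93e+05 cm^-3

3.93e+05


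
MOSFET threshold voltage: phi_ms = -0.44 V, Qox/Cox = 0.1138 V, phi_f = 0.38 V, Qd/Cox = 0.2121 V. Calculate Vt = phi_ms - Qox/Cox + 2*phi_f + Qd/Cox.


Step 1: Vt = phi_ms - Qox/Cox + 2*phi_f + Qd/Cox
Step 2: Vt = -0.44 - 0.1138 + 2*0.38 + 0.2121
Step 3: Vt = -0.44 - 0.1138 + 0.76 + 0.2121
Step 4: Vt = 0.4183 V

0.4183


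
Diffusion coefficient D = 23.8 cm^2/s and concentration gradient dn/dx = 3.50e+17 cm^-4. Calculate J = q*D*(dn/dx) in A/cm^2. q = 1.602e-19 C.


Step 1: J = q * D * (dn/dx)
Step 2: J = 1.602e-19 * 23.8 * 3.50e+17
Step 3: J = 1.33e+00 A/cm^2

1.33e+00


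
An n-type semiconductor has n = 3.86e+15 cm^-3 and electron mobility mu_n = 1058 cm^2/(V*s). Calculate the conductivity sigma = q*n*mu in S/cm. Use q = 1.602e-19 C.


Step 1: sigma = q * n * mu
Step 2: sigma = 1.602e-19 * 3.86e+15 * 1058
Step 3: sigma = 6.542e-01 S/cm

6.542e-01


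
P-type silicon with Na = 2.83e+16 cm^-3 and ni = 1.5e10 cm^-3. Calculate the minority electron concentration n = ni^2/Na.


Step 1: Majority hole concentration p ≈ Na = 2.83e+16 cm^-3
Step 2: n = ni^2 / Na = (1.5e10)^2 / 2.83e+16
Step 3: n = 7.95e+03 cm^-3

7.95e+03


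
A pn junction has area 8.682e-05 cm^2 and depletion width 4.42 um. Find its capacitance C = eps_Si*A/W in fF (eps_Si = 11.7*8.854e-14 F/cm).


Step 1: eps_Si = 11.7 * 8.854e-14 = 1.035918e-12 F/cm
Step 2: W in cm = 4.42 * 1e-4 = 4.42e-04 cm
Step 3: C = 1.035918e-12 * 8.682e-05 / 4.42e-04 = 2.034805e-13 F
Step 4: C = 203.48 fF

203.48


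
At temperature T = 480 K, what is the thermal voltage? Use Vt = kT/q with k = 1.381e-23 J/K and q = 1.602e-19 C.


Step 1: kT = 1.381e-23 * 480 = 6.6288e-21 J
Step 2: Vt = kT/q = 6.6288e-21 / 1.602e-19
Step 3: Vt = 0.04138 V

0.04138


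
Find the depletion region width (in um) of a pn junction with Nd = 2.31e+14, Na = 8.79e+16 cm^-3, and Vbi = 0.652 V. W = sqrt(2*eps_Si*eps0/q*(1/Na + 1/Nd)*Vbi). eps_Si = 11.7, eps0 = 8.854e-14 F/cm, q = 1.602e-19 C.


Step 1: 1/Na + 1/Nd = 1/8.79e+16 + 1/2.31e+14 = 4.34038e-15
Step 2: 2*eps*eps0/q = 2*11.7*8.854e-14/1.602e-19 = 1.293281e+07
Step 3: W^2 = 1.293281e+07 * 4.34038e-15 * 0.652 = 3.65989e-08
Step 4: W = sqrt(3.65989e-08) = 1.913e-04 cm = 1.913 um

1.913


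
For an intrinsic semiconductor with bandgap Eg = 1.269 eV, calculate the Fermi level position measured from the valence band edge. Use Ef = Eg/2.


Step 1: For an intrinsic semiconductor, the Fermi level sits at midgap.
Step 2: Ef = Eg / 2 = 1.269 / 2 = 0.6345 eV

0.6345


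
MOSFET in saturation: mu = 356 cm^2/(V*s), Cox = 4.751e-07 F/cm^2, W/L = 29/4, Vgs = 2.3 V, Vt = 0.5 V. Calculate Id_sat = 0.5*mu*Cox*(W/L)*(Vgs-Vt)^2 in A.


Step 1: Overdrive voltage Vov = Vgs - Vt = 2.3 - 0.5 = 1.8 V
Step 2: W/L = 29/4 = 7.25
Step 3: Id = 0.5 * 356 * 4.751e-07 * 7.25 * 1.8^2
Step 4: Id = 1.99e-03 A

1.99e-03


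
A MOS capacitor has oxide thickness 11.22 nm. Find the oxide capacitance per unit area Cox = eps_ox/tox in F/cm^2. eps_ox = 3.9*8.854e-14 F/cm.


Step 1: eps_ox = 3.9 * 8.854e-14 = 3.45306e-13 F/cm
Step 2: tox in cm = 11.22 nm * 1e-7 = 1.1220e-06 cm
Step 3: Cox = 3.45306e-13 / 1.1220e-06 = 3.08e-07 F/cm^2

3.08e-07


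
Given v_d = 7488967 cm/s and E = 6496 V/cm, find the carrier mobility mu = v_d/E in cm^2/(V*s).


Step 1: mu = v_d / E
Step 2: mu = 7488967 / 6496
Step 3: mu = 1152.86 cm^2/(V*s)

1152.86


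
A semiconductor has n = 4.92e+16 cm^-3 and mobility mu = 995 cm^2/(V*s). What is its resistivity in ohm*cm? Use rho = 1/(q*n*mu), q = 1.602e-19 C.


Step 1: sigma = q * n * mu = 1.602e-19 * 4.92e+16 * 995 = 7.84243e+00 S/cm
Step 2: rho = 1 / sigma = 1 / 7.84243e+00 = 0.1275 ohm*cm

0.1275


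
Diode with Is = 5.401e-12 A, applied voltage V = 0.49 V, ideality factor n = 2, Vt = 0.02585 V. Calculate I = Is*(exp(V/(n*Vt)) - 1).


Step 1: V/(n*Vt) = 0.49/(2*0.02585) = 9.4778
Step 2: exp(9.4778) = 1.3066e+04
Step 3: I = 5.401e-12 * (1.3066e+04 - 1) = 7.06e-08 A

7.06e-08


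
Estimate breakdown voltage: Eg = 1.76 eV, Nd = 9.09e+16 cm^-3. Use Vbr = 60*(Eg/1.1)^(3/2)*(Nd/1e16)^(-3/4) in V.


Step 1: Eg/1.1 = 1.76/1.1 = 1.600000
Step 2: (Eg/1.1)^1.5 = 1.600000^1.5 = 2.023858
Step 3: (Nd/1e16)^(-0.75) = (9.09)^(-0.75) = 0.191019
Step 4: Vbr = 60 * 2.023858 * 0.191019 = 23.2 V

23.2


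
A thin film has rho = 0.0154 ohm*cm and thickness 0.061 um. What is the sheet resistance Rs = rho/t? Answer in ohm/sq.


Step 1: Convert thickness to cm: t = 0.061 um = 6.1000e-06 cm
Step 2: Rs = rho / t = 0.0154 / 6.1000e-06
Step 3: Rs = 2524.6 ohm/sq

2524.6


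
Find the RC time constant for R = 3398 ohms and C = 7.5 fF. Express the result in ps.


Step 1: tau = R * C
Step 2: tau = 3398 * 7.5 fF = 3398 * 7.5e-15 F
Step 3: tau = 2.5485e-11 s = 25.485 ps

25.485


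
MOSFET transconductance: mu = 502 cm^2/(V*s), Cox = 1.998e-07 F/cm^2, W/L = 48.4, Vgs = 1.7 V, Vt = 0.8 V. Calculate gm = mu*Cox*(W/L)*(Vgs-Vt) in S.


Step 1: Vov = Vgs - Vt = 1.7 - 0.8 = 0.9 V
Step 2: gm = mu * Cox * (W/L) * Vov
Step 3: gm = 502 * 1.998e-07 * 48.4 * 0.9 = 4.37e-03 S

4.37e-03


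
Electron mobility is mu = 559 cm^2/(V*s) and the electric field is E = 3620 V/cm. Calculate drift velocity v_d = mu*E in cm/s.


Step 1: v_d = mu * E
Step 2: v_d = 559 * 3620 = 2023580
Step 3: v_d = 2.02e+06 cm/s

2.02e+06


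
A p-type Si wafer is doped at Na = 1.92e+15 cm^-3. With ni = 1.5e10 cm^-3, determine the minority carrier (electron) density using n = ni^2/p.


Step 1: Majority hole concentration p ≈ Na = 1.92e+15 cm^-3
Step 2: n = ni^2 / Na = (1.5e10)^2 / 1.92e+15
Step 3: n = 1.17e+05 cm^-3

1.17e+05


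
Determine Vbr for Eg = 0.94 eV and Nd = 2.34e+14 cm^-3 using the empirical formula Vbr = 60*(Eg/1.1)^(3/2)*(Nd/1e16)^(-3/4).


Step 1: Eg/1.1 = 0.94/1.1 = 0.854545
Step 2: (Eg/1.1)^1.5 = 0.854545^1.5 = 0.789955
Step 3: (Nd/1e16)^(-0.75) = (0.0234)^(-0.75) = 16.714297
Step 4: Vbr = 60 * 0.789955 * 16.714297 = 792.2 V

792.2


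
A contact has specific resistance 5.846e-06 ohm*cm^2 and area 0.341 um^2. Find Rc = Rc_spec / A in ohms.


Step 1: Convert area to cm^2: 0.341 um^2 = 3.4100e-09 cm^2
Step 2: Rc = Rc_spec / A = 5.846e-06 / 3.4100e-09
Step 3: Rc = 1.71e+03 ohms

1.71e+03


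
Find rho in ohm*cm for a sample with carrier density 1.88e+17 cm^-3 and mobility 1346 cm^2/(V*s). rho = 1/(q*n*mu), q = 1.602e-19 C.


Step 1: sigma = q * n * mu = 1.602e-19 * 1.88e+17 * 1346 = 4.05383e+01 S/cm
Step 2: rho = 1 / sigma = 1 / 4.05383e+01 = 0.02467 ohm*cm

0.02467


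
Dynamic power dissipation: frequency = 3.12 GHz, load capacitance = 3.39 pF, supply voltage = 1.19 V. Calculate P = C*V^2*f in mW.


Step 1: V^2 = 1.19^2 = 1.4161 V^2
Step 2: P = C*V^2*f = 3.39e-12 F * 1.4161 * 3.12e9 Hz
Step 3: P = 1.497780648e-02 W
Step 4: P = 14.978 mW

14.978


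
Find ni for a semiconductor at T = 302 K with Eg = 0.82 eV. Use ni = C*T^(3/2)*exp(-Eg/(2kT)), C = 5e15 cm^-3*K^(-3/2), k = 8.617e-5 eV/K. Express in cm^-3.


Step 1: Compute kT = 8.617e-5 * 302 = 0.02602334 eV
Step 2: Exponent = -Eg/(2kT) = -0.82/(2*0.02602334) = -15.75509
Step 3: T^(3/2) = 302^1.5 = 5248.20
Step 4: ni = 5e15 * 5248.20 * exp(-15.75509) = 3.77e+12 cm^-3

3.77e+12


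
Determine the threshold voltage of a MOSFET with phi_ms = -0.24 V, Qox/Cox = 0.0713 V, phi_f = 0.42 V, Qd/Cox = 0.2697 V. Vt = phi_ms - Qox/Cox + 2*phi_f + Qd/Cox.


Step 1: Vt = phi_ms - Qox/Cox + 2*phi_f + Qd/Cox
Step 2: Vt = -0.24 - 0.0713 + 2*0.42 + 0.2697
Step 3: Vt = -0.24 - 0.0713 + 0.84 + 0.2697
Step 4: Vt = 0.7984 V

0.7984


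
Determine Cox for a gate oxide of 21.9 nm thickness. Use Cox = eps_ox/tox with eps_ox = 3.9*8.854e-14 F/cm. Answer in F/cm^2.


Step 1: eps_ox = 3.9 * 8.854e-14 = 3.45306e-13 F/cm
Step 2: tox in cm = 21.9 nm * 1e-7 = 2.1900e-06 cm
Step 3: Cox = 3.45306e-13 / 2.1900e-06 = 1.58e-07 F/cm^2

1.58e-07


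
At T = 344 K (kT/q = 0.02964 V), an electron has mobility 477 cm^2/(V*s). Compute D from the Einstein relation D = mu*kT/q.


Step 1: D = mu * (kT/q)
Step 2: D = 477 * 0.02964
Step 3: D = 14.14 cm^2/s

14.14


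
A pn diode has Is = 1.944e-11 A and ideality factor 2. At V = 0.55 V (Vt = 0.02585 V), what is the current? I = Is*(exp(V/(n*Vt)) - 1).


Step 1: V/(n*Vt) = 0.55/(2*0.02585) = 10.6383
Step 2: exp(10.6383) = 4.1702e+04
Step 3: I = 1.944e-11 * (4.1702e+04 - 1) = 8.11e-07 A

8.11e-07


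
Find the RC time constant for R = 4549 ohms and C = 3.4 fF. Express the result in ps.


Step 1: tau = R * C
Step 2: tau = 4549 * 3.4 fF = 4549 * 3.4e-15 F
Step 3: tau = 1.54666e-11 s = 15.4666 ps

15.4666


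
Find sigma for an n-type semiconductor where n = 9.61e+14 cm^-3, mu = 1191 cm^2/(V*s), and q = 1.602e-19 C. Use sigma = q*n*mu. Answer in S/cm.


Step 1: sigma = q * n * mu
Step 2: sigma = 1.602e-19 * 9.61e+14 * 1191
Step 3: sigma = 1.834e-01 S/cm

1.834e-01


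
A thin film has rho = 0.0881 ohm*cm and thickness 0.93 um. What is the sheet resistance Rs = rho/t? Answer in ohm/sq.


Step 1: Convert thickness to cm: t = 0.93 um = 9.3000e-05 cm
Step 2: Rs = rho / t = 0.0881 / 9.3000e-05
Step 3: Rs = 947.3 ohm/sq

947.3


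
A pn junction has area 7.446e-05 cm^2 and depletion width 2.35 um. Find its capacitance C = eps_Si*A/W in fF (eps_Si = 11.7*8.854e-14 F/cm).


Step 1: eps_Si = 11.7 * 8.854e-14 = 1.035918e-12 F/cm
Step 2: W in cm = 2.35 * 1e-4 = 2.35e-04 cm
Step 3: C = 1.035918e-12 * 7.446e-05 / 2.35e-04 = 3.282317e-13 F
Step 4: C = 328.23 fF

328.23


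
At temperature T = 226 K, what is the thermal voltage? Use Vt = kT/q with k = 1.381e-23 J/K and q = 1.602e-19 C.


Step 1: kT = 1.381e-23 * 226 = 3.12106e-21 J
Step 2: Vt = kT/q = 3.12106e-21 / 1.602e-19
Step 3: Vt = 0.01948 V

0.01948


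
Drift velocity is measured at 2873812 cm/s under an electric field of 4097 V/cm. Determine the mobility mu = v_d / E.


Step 1: mu = v_d / E
Step 2: mu = 2873812 / 4097
Step 3: mu = 701.44 cm^2/(V*s)

701.44


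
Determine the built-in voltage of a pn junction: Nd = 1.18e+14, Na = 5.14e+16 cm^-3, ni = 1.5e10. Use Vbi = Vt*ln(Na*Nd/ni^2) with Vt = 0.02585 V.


Step 1: Compute Na*Nd/ni^2 = 5.14e+16 * 1.18e+14 / (1.5e10)^2 = 2.6956e+10
Step 2: ln(2.6956e+10) = 24.0175
Step 3: Vbi = 0.02585 * 24.0175 = 0.621 V

0.621


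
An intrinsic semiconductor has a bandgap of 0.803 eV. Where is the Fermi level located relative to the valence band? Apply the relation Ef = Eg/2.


Step 1: For an intrinsic semiconductor, the Fermi level sits at midgap.
Step 2: Ef = Eg / 2 = 0.803 / 2 = 0.4015 eV

0.4015


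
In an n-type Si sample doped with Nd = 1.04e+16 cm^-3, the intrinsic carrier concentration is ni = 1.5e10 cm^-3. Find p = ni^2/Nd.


Step 1: Since Nd >> ni, n ≈ Nd = 1.04e+16 cm^-3
Step 2: p = ni^2 / n = (1.5e10)^2 / 1.04e+16
Step 3: p = 2.25e20 / 1.04e+16 = 2.16e+04 cm^-3

2.16e+04


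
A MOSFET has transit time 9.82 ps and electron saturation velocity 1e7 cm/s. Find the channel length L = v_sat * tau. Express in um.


Step 1: tau in seconds = 9.82 ps * 1e-12 = 9.8200e-12 s
Step 2: L = v_sat * tau = 1e7 * 9.8200e-12 = 9.8200e-05 cm
Step 3: L in um = 9.8200e-05 * 1e4 = 0.982 um

0.982


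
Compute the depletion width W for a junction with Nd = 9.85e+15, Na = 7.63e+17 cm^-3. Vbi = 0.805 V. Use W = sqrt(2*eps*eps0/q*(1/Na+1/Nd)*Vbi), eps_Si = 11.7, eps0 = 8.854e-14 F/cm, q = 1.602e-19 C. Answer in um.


Step 1: 1/Na + 1/Nd = 1/7.63e+17 + 1/9.85e+15 = 1.02833e-16
Step 2: 2*eps*eps0/q = 2*11.7*8.854e-14/1.602e-19 = 1.293281e+07
Step 3: W^2 = 1.293281e+07 * 1.02833e-16 * 0.805 = 1.07059e-09
Step 4: W = sqrt(1.07059e-09) = 3.272e-05 cm = 0.3272 um

0.3272


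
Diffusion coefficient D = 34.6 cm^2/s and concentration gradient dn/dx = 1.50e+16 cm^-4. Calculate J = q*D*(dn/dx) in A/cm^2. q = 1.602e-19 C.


Step 1: J = q * D * (dn/dx)
Step 2: J = 1.602e-19 * 34.6 * 1.50e+16
Step 3: J = 8.31e-02 A/cm^2

8.31e-02


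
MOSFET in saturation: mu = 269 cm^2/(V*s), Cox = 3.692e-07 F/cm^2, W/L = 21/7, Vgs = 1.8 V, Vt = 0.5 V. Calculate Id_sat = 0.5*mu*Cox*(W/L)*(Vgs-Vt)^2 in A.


Step 1: Overdrive voltage Vov = Vgs - Vt = 1.8 - 0.5 = 1.3 V
Step 2: W/L = 21/7 = 3
Step 3: Id = 0.5 * 269 * 3.692e-07 * 3 * 1.3^2
Step 4: Id = 2.52e-04 A

2.52e-04


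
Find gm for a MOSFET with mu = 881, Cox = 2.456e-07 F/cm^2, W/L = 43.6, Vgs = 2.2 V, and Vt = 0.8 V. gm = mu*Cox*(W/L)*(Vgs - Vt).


Step 1: Vov = Vgs - Vt = 2.2 - 0.8 = 1.4 V
Step 2: gm = mu * Cox * (W/L) * Vov
Step 3: gm = 881 * 2.456e-07 * 43.6 * 1.4 = 1.32e-02 S

1.32e-02


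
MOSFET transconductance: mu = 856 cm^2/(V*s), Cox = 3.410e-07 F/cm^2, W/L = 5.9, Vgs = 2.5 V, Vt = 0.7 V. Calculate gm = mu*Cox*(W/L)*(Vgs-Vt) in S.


Step 1: Vov = Vgs - Vt = 2.5 - 0.7 = 1.8 V
Step 2: gm = mu * Cox * (W/L) * Vov
Step 3: gm = 856 * 3.410e-07 * 5.9 * 1.8 = 3.10e-03 S

3.10e-03


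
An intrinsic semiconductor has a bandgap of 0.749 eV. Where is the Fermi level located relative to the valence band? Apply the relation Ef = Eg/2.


Step 1: For an intrinsic semiconductor, the Fermi level sits at midgap.
Step 2: Ef = Eg / 2 = 0.749 / 2 = 0.3745 eV

0.3745


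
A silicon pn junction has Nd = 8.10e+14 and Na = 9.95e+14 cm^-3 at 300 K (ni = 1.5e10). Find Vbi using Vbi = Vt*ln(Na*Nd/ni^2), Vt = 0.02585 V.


Step 1: Compute Na*Nd/ni^2 = 9.95e+14 * 8.10e+14 / (1.5e10)^2 = 3.5820e+09
Step 2: ln(3.5820e+09) = 21.9992
Step 3: Vbi = 0.02585 * 21.9992 = 0.569 V

0.569


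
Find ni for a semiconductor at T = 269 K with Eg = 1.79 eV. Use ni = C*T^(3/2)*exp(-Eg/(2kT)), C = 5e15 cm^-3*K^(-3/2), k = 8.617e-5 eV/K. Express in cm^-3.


Step 1: Compute kT = 8.617e-5 * 269 = 0.02317973 eV
Step 2: Exponent = -Eg/(2kT) = -1.79/(2*0.02317973) = -38.61132
Step 3: T^(3/2) = 269^1.5 = 4411.93
Step 4: ni = 5e15 * 4411.93 * exp(-38.61132) = 3.76e+02 cm^-3

3.76e+02


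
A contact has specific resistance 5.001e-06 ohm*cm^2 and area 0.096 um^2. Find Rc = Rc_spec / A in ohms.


Step 1: Convert area to cm^2: 0.096 um^2 = 9.6000e-10 cm^2
Step 2: Rc = Rc_spec / A = 5.001e-06 / 9.6000e-10
Step 3: Rc = 5.21e+03 ohms

5.21e+03


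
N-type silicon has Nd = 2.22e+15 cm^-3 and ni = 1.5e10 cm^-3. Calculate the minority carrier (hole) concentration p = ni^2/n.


Step 1: Since Nd >> ni, n ≈ Nd = 2.22e+15 cm^-3
Step 2: p = ni^2 / n = (1.5e10)^2 / 2.22e+15
Step 3: p = 2.25e20 / 2.22e+15 = 1.01e+05 cm^-3

1.01e+05


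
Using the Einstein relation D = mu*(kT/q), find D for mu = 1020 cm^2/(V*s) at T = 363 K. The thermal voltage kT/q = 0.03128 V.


Step 1: D = mu * (kT/q)
Step 2: D = 1020 * 0.03128
Step 3: D = 31.91 cm^2/s

31.91


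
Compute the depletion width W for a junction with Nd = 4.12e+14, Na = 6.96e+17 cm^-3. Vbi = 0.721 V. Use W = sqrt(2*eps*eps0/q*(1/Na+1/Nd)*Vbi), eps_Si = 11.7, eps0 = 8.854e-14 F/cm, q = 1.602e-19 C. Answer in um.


Step 1: 1/Na + 1/Nd = 1/6.96e+17 + 1/4.12e+14 = 2.42862e-15
Step 2: 2*eps*eps0/q = 2*11.7*8.854e-14/1.602e-19 = 1.293281e+07
Step 3: W^2 = 1.293281e+07 * 2.42862e-15 * 0.721 = 2.26458e-08
Step 4: W = sqrt(2.26458e-08) = 1.505e-04 cm = 1.505 um

1.505


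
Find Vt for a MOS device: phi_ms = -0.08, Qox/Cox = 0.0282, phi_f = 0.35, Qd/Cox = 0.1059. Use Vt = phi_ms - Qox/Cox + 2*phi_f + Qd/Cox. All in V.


Step 1: Vt = phi_ms - Qox/Cox + 2*phi_f + Qd/Cox
Step 2: Vt = -0.08 - 0.0282 + 2*0.35 + 0.1059
Step 3: Vt = -0.08 - 0.0282 + 0.7 + 0.1059
Step 4: Vt = 0.6977 V

0.6977


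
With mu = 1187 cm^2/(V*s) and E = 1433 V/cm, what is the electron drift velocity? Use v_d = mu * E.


Step 1: v_d = mu * E
Step 2: v_d = 1187 * 1433 = 1700971
Step 3: v_d = 1.70e+06 cm/s

1.70e+06


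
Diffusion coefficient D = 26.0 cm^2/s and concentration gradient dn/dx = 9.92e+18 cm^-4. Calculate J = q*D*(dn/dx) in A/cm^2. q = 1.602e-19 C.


Step 1: J = q * D * (dn/dx)
Step 2: J = 1.602e-19 * 26.0 * 9.92e+18
Step 3: J = 4.13e+01 A/cm^2

4.13e+01


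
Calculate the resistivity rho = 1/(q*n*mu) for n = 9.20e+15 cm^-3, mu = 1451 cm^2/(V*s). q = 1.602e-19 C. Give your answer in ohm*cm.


Step 1: sigma = q * n * mu = 1.602e-19 * 9.20e+15 * 1451 = 2.13854e+00 S/cm
Step 2: rho = 1 / sigma = 1 / 2.13854e+00 = 0.4676 ohm*cm

0.4676


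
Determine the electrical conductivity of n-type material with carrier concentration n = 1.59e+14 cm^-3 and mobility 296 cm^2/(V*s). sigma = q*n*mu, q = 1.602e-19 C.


Step 1: sigma = q * n * mu
Step 2: sigma = 1.602e-19 * 1.59e+14 * 296
Step 3: sigma = 7.540e-03 S/cm

7.540e-03


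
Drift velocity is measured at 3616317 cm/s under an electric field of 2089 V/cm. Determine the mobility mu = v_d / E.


Step 1: mu = v_d / E
Step 2: mu = 3616317 / 2089
Step 3: mu = 1731.12 cm^2/(V*s)

1731.12


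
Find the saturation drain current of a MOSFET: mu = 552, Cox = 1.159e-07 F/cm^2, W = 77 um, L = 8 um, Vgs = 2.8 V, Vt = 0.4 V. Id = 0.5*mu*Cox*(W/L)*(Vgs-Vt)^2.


Step 1: Overdrive voltage Vov = Vgs - Vt = 2.8 - 0.4 = 2.4 V
Step 2: W/L = 77/8 = 9.625
Step 3: Id = 0.5 * 552 * 1.159e-07 * 9.625 * 2.4^2
Step 4: Id = 1.77e-03 A

1.77e-03


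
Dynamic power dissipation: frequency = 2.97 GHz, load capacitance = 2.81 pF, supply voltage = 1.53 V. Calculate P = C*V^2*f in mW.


Step 1: V^2 = 1.53^2 = 2.3409 V^2
Step 2: P = C*V^2*f = 2.81e-12 F * 2.3409 * 2.97e9 Hz
Step 3: P = 1.953644913e-02 W
Step 4: P = 19.536 mW

19.536


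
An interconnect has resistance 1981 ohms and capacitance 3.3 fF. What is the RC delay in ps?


Step 1: tau = R * C
Step 2: tau = 1981 * 3.3 fF = 1981 * 3.3e-15 F
Step 3: tau = 6.5373e-12 s = 6.5373 ps

6.5373


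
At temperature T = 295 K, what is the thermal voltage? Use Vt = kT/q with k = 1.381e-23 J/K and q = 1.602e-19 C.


Step 1: kT = 1.381e-23 * 295 = 4.07395e-21 J
Step 2: Vt = kT/q = 4.07395e-21 / 1.602e-19
Step 3: Vt = 0.02543 V

0.02543


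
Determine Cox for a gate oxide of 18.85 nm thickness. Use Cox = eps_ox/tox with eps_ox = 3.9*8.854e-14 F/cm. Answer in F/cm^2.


Step 1: eps_ox = 3.9 * 8.854e-14 = 3.45306e-13 F/cm
Step 2: tox in cm = 18.85 nm * 1e-7 = 1.8850e-06 cm
Step 3: Cox = 3.45306e-13 / 1.8850e-06 = 1.83e-07 F/cm^2

1.83e-07


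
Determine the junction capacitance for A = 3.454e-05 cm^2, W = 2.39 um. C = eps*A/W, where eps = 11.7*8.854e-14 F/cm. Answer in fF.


Step 1: eps_Si = 11.7 * 8.854e-14 = 1.035918e-12 F/cm
Step 2: W in cm = 2.39 * 1e-4 = 2.39e-04 cm
Step 3: C = 1.035918e-12 * 3.454e-05 / 2.39e-04 = 1.497097e-13 F
Step 4: C = 149.71 fF

149.71


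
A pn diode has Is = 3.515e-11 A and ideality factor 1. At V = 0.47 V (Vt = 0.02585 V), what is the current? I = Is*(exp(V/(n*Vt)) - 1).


Step 1: V/(n*Vt) = 0.47/(1*0.02585) = 18.1818
Step 2: exp(18.1818) = 7.8751e+07
Step 3: I = 3.515e-11 * (7.8751e+07 - 1) = 2.77e-03 A

2.77e-03


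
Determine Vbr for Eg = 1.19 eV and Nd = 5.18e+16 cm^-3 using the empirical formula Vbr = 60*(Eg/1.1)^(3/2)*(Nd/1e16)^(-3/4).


Step 1: Eg/1.1 = 1.19/1.1 = 1.081818
Step 2: (Eg/1.1)^1.5 = 1.081818^1.5 = 1.125204
Step 3: (Nd/1e16)^(-0.75) = (5.18)^(-0.75) = 0.291241
Step 4: Vbr = 60 * 1.125204 * 0.291241 = 19.7 V

19.7


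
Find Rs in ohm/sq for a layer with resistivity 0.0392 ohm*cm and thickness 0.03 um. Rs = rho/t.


Step 1: Convert thickness to cm: t = 0.03 um = 3.0000e-06 cm
Step 2: Rs = rho / t = 0.0392 / 3.0000e-06
Step 3: Rs = 13066.7 ohm/sq

13066.7


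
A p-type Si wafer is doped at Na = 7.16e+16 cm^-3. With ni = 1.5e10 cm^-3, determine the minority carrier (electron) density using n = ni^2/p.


Step 1: Majority hole concentration p ≈ Na = 7.16e+16 cm^-3
Step 2: n = ni^2 / Na = (1.5e10)^2 / 7.16e+16
Step 3: n = 3.14e+03 cm^-3

3.14e+03


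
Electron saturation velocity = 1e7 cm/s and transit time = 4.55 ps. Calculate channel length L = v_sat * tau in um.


Step 1: tau in seconds = 4.55 ps * 1e-12 = 4.5500e-12 s
Step 2: L = v_sat * tau = 1e7 * 4.5500e-12 = 4.5500e-05 cm
Step 3: L in um = 4.5500e-05 * 1e4 = 0.455 um

0.455


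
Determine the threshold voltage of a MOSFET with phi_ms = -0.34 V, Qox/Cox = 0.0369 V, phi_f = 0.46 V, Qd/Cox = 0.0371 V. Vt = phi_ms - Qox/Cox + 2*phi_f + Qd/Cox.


Step 1: Vt = phi_ms - Qox/Cox + 2*phi_f + Qd/Cox
Step 2: Vt = -0.34 - 0.0369 + 2*0.46 + 0.0371
Step 3: Vt = -0.34 - 0.0369 + 0.92 + 0.0371
Step 4: Vt = 0.5802 V

0.5802
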